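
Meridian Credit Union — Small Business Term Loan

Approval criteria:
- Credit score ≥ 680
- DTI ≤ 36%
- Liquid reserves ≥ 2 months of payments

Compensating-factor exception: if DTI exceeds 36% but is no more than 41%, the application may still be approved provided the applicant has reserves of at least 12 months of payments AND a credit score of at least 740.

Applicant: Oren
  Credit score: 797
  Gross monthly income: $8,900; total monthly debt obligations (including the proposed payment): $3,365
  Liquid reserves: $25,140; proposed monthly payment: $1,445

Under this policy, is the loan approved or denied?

Approved

Credit score 797 ≥ 680 (meets base)
DTI = 3,365/8,900 = 37.8% > 36% — standard DTI limit exceeded.
Liquid reserves cover 25,140/1,445 = 17.4 months — ≥ 2 required
DTI 37.8% is within the 36%–41% exception band; checking compensating factors.
Reserves 17.4 ≥ 12 months; credit score 797 ≥ 740.
Both override conditions satisfied; DTI exception granted.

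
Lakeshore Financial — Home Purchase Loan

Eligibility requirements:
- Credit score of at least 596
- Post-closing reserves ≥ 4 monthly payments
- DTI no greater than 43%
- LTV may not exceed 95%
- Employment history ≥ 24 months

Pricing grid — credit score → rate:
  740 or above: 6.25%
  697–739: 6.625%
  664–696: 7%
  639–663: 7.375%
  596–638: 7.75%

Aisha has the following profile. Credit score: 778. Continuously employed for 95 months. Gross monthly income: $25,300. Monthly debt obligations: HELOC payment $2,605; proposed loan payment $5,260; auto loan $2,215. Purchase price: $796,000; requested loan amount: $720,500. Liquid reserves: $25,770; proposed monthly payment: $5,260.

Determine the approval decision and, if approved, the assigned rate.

Credit score 778 ≥ 596 (meets minimum)
Employment 95 ≥ 24 months
LTV = 720,500/796,000 = 90.5% ≤ 95%
Total monthly debts = (2,605 + 5,260 + 2,215) = 10,080. DTI: 10,080 ÷ 25,300 = 39.8%, within the 43% cap
Reserves = 25,770/5,260 = 4.9 months ≥ 4
All requirements met. Score 778 falls in the 740 or above tier → 6.25%.

Approved at 6.25%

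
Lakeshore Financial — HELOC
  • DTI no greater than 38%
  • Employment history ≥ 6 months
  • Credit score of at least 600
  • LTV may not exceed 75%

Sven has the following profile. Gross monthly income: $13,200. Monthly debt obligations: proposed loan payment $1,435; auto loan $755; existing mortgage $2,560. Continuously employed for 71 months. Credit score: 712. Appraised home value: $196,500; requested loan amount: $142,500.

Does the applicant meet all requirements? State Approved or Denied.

Approved

Total monthly debts = (1,435 + 755 + 2,560) = 4,750. Debt-to-income = 4,750/13,200 = 36% — meets 38% limit
Employment 71 ≥ 6 months
Credit score 712 ≥ 600 (meets)
LTV: 142,500 ÷ 196,500 = 72.5%, within 75% cap
All criteria satisfied.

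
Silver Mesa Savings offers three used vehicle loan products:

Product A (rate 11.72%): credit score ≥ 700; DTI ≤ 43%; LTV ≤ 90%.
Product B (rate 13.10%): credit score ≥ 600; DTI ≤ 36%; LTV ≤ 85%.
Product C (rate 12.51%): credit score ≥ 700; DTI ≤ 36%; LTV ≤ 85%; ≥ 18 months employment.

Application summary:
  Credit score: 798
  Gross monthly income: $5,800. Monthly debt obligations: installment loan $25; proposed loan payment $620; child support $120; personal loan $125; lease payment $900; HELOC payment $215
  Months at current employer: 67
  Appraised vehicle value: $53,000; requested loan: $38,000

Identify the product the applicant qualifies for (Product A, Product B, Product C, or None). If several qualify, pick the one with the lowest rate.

Product A

Total debts = (25 + 620 + 120 + 125 + 900 + 215) = 2,005; DTI = 2,005/5,800 = 34.6%.
LTV = 38,000/53,000 = 71.7%.
Product A: score 798 ≥ 700; DTI 34.6% ≤ 43%; LTV 71.7% ≤ 90% → qualifies.
Product B: score 798 ≥ 600; DTI 34.6% ≤ 36%; LTV 71.7% ≤ 85% → qualifies.
Product C: score 798 ≥ 700; DTI 34.6% ≤ 36%; LTV 71.7% ≤ 85%; employment 67 ≥ 18 mo → qualifies.
Qualifying: Product A, Product B, Product C. Lowest rate is 11.72% → Product A.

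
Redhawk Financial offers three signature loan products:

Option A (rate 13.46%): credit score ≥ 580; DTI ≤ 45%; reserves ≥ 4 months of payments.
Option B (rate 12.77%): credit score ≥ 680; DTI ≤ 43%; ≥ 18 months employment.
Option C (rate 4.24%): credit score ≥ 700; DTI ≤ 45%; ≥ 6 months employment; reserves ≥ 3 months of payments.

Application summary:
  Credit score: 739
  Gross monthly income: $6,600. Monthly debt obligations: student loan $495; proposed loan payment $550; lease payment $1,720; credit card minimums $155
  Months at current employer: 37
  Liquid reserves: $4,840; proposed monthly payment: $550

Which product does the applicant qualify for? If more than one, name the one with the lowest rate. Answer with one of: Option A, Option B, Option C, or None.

Option C

Total debts = (495 + 550 + 1,720 + 155) = 2,920; DTI = 2,920/6,600 = 44.2%.
Reserves = 4,840/550 = 8.8 months.
Option A: score 739 ≥ 580; DTI 44.2% ≤ 45%; reserves 8.8 ≥ 4 mo → qualifies.
Option B: score 739 ≥ 680; DTI 44.2% > 43%; employment 37 ≥ 18 mo → does not qualify.
Option C: score 739 ≥ 700; DTI 44.2% ≤ 45%; employment 37 ≥ 6 mo; reserves 8.8 ≥ 3 mo → qualifies.
Qualifying: Option A, Option C. Lowest rate is 4.24% → Option C.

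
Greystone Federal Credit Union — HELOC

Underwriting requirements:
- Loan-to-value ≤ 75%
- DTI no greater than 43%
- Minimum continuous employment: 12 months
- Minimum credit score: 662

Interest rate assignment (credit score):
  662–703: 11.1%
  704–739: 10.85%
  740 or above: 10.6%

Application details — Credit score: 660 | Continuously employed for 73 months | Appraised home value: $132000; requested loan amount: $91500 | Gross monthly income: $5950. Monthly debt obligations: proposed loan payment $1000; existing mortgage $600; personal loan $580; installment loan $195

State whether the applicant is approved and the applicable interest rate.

Denied

Credit score 660 < 662 (below minimum)
Total monthly debts = (1,000 + 600 + 580 + 195) = 2,375. Debt-to-income = 2,375/5,950 = 39.9% — meets 43% limit
LTV: 91,500 ÷ 132,000 = 69.3%, within 75% cap
Employment 73 ≥ 12 months
Not all requirements met → denied.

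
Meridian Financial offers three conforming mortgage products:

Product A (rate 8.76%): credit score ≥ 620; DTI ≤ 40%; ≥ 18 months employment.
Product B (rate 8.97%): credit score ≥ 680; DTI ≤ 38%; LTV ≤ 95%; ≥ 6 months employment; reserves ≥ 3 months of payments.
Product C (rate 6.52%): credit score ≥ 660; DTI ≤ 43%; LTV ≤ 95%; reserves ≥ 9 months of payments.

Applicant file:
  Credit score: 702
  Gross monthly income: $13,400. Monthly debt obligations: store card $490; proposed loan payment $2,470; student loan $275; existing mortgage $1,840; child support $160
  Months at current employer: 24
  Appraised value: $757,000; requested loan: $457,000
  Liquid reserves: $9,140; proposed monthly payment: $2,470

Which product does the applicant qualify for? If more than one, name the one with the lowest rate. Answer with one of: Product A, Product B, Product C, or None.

Total debts = (490 + 2,470 + 275 + 1,840 + 160) = 5,235; DTI = 5,235/13,400 = 39.1%.
LTV = 457,000/757,000 = 60.4%.
Reserves = 9,140/2,470 = 3.7 months.
Product A: score 702 ≥ 620; DTI 39.1% ≤ 40%; employment 24 ≥ 18 mo → qualifies.
Product B: score 702 ≥ 680; DTI 39.1% > 38%; LTV 60.4% ≤ 95%; employment 24 ≥ 6 mo; reserves 3.7 ≥ 3 mo → does not qualify.
Product C: score 702 ≥ 660; DTI 39.1% ≤ 43%; LTV 60.4% ≤ 95%; reserves 3.7 < 9 mo → does not qualify.

Product A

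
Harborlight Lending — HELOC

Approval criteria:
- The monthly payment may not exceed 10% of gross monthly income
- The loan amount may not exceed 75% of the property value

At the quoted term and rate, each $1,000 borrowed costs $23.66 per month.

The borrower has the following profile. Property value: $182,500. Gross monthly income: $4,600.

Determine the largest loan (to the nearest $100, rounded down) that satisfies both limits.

Payment cap: 10% × $4,600 = $460/month.
At $23.66 per $1,000, that supports 460/23.66 × 1,000 ≈ $19,442 → $19,400.
LTV cap: 75% × $182,500 = $136,875 → $136,800.
Binding constraint: payment-to-income.

$19,400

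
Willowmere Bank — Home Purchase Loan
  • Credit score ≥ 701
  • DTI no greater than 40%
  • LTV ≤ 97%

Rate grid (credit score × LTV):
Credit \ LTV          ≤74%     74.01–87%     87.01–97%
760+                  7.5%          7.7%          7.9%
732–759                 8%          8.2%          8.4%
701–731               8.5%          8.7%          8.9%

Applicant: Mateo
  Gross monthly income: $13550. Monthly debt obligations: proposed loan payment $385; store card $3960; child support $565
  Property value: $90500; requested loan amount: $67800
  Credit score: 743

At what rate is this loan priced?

8.2%

Credit score 743 ≥ 701; Total monthly debts = (385 + 3,960 + 565) = 4,910. Debt-to-income = 4,910/13,550 = 36.2% — meets 40% limit
LTV = 67,800/90,500 = 74.9% ≤ 97%
Score 743 is in the 732–759 band; LTV 74.9% is in the 74.01–87% band → 8.2%.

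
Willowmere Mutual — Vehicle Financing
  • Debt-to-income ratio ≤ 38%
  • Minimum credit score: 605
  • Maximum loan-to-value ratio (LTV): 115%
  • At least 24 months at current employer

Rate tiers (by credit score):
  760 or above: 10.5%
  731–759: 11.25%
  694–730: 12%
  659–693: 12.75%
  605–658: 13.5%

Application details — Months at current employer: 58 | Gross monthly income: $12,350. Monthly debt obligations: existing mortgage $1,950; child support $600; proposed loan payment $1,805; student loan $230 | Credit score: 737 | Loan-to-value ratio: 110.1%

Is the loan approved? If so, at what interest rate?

Credit score 737 ≥ 605 (meets minimum)
Total monthly debts = (1,950 + 600 + 1,805 + 230) = 4,585. DTI: 4,585 ÷ 12,350 = 37.1%, within the 38% cap
LTV 110.1% — within 115%
Employment 58 ≥ 24 months
All requirements met. Score 737 falls in the 731–759 tier → 11.25%.

Approved at 11.25%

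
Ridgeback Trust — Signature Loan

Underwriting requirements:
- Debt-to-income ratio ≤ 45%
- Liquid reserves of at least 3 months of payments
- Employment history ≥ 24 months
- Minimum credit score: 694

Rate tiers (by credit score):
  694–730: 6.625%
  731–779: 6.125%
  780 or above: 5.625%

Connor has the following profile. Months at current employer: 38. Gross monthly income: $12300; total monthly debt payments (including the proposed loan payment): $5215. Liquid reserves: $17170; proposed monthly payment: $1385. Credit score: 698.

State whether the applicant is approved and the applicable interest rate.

Credit score 698 ≥ 694 (meets minimum)
DTI: 5,215 ÷ 12,300 = 42.4%, within the 45% cap
Employment 38 ≥ 24 months
Liquid reserves cover 17,170/1,385 = 12.4 months — ≥ 3 required
All requirements met. Score 698 falls in the 694–730 tier → 6.625%.

Approved at 6.625%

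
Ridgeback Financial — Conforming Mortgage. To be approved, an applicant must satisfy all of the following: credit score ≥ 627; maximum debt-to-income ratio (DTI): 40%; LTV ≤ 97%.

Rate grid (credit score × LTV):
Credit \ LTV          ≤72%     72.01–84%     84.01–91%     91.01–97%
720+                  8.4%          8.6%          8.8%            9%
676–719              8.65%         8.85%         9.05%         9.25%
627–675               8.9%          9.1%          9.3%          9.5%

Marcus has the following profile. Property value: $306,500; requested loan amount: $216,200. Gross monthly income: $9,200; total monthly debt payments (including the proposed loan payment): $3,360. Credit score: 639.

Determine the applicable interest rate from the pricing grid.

Credit score 639 ≥ 627; DTI = 3,360/9,200 = 36.5% ≤ 40%
LTV = 216,200/306,500 = 70.5% ≤ 97%
Row: 639 falls in 627–675. Column: 70.5% falls in ≤72%. Rate = 8.9%.

8.9%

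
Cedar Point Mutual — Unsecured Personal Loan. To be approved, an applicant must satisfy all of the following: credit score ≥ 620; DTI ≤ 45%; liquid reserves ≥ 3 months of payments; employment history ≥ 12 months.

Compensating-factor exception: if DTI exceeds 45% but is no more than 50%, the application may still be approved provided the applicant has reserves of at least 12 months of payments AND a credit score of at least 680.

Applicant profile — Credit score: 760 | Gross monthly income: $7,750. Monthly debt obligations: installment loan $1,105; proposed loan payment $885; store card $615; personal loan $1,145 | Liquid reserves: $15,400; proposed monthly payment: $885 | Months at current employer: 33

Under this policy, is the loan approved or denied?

Credit score 760 ≥ 620 (meets base)
Total debts = (1,105 + 885 + 615 + 1,145) = 3,750. DTI: 3,750 ÷ 7,750 = 48.4%, over the 45% base limit.
Reserves = 15,400/885 = 17.4 months ≥ 3
Employment 33 ≥ 12 months
DTI 48.4% is within the 45%–50% exception band; checking compensating factors.
Reserves 17.4 ≥ 12 months; credit score 760 ≥ 680.
Both override conditions satisfied; DTI exception granted.

Approved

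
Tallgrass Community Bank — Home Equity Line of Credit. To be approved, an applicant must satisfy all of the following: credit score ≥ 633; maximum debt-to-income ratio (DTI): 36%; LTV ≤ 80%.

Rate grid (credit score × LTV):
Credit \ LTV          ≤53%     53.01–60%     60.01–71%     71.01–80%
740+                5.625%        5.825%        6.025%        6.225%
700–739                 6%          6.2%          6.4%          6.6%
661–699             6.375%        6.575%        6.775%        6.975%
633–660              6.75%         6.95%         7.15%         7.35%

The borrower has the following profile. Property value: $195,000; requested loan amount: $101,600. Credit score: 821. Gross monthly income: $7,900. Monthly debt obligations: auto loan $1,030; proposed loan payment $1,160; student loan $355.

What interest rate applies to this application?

5.625%

Credit score 821 ≥ 633; Total monthly debts = (1,030 + 1,160 + 355) = 2,545. Debt-to-income = 2,545/7,900 = 32.2% — meets 36% limit
LTV = 101,600/195,000 = 52.1% ≤ 80%
Credit 821 → row 740+; LTV 52.1% → column ≤53%. Grid cell → 5.625%.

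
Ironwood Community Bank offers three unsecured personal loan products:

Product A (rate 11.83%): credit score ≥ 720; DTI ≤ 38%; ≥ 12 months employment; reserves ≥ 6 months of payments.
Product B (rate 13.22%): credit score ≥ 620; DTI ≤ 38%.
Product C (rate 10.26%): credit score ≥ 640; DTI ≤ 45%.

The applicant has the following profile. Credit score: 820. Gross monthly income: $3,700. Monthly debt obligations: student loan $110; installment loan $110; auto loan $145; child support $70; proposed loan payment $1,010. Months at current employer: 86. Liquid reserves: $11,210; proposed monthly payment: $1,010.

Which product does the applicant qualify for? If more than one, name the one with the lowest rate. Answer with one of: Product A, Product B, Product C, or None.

Product C

Total debts = (110 + 110 + 145 + 70 + 1,010) = 1,445; DTI = 1,445/3,700 = 39.1%.
Reserves = 11,210/1,010 = 11.1 months.
Product A: score 820 ≥ 720; DTI 39.1% > 38%; employment 86 ≥ 12 mo; reserves 11.1 ≥ 6 mo → does not qualify.
Product B: score 820 ≥ 620; DTI 39.1% > 38% → does not qualify.
Product C: score 820 ≥ 640; DTI 39.1% ≤ 45% → qualifies.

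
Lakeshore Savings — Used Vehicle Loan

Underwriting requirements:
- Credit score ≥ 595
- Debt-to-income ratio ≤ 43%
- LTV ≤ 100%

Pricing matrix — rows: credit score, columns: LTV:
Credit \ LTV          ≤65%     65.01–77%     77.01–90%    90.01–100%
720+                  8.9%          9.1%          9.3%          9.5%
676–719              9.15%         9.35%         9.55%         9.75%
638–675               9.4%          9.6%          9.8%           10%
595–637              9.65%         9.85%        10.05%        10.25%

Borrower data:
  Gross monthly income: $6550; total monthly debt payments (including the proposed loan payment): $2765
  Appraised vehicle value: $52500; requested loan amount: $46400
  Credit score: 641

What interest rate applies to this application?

9.8%

Credit score 641 ≥ 595; DTI: 2,765 ÷ 6,550 = 42.2%, within the 43% cap
LTV: 46,400 ÷ 52,500 = 88.4%, within 100% cap
Score 641 is in the 638–675 band; LTV 88.4% is in the 77.01–90% band → 9.8%.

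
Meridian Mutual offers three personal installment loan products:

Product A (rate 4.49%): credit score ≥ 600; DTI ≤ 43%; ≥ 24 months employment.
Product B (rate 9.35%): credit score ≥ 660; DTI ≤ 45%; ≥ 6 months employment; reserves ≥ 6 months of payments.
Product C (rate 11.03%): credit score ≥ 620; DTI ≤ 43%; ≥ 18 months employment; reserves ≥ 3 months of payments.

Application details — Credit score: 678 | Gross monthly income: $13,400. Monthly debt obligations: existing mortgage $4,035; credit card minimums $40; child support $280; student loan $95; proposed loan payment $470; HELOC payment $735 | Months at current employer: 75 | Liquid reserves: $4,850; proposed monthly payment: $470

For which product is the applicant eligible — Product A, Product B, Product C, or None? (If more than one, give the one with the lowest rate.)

Total debts = (4,035 + 40 + 280 + 95 + 470 + 735) = 5,655; DTI = 5,655/13,400 = 42.2%.
Reserves = 4,850/470 = 10.3 months.
Product A: score 678 ≥ 600; DTI 42.2% ≤ 43%; employment 75 ≥ 24 mo → qualifies.
Product B: score 678 ≥ 660; DTI 42.2% ≤ 45%; employment 75 ≥ 6 mo; reserves 10.3 ≥ 6 mo → qualifies.
Product C: score 678 ≥ 620; DTI 42.2% ≤ 43%; employment 75 ≥ 18 mo; reserves 10.3 ≥ 3 mo → qualifies.
Qualifying: Product A, Product B, Product C. Lowest rate is 4.49% → Product A.

Product A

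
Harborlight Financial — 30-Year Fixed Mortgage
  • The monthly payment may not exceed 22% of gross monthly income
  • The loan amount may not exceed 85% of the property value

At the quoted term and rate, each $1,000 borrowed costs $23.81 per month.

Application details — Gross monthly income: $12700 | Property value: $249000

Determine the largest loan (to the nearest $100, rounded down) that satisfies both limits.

$117,300

Payment cap: 22% × $12,700 = $2,794/month.
At $23.81 per $1,000, that supports 2,794/23.81 × 1,000 ≈ $117,345 → $117,300.
LTV cap: 85% × $249,000 = $211,650 → $211,600.
Binding constraint: payment-to-income.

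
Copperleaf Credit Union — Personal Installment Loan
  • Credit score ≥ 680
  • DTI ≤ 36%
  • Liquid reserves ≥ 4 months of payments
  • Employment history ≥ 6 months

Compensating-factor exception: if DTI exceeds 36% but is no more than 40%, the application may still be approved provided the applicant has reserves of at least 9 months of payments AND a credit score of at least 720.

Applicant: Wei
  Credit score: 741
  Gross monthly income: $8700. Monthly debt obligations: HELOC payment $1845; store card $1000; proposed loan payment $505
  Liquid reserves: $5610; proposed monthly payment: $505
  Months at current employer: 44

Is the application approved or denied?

Approved

Credit score 741 ≥ 680 (meets base)
Total debts = (1,845 + 1,000 + 505) = 3,350. DTI: 3,350 ÷ 8,700 = 38.5%, over the 36% base limit.
Reserves: 5,610 ÷ 505 = 11.1 months (meets 4-month minimum)
Employment 44 ≥ 6 months
38.5% falls in the override range (36%–40%), so the compensating-factor test applies.
Reserves 11.1 ≥ 9 months; credit score 741 ≥ 720.
Both override conditions satisfied; DTI exception granted.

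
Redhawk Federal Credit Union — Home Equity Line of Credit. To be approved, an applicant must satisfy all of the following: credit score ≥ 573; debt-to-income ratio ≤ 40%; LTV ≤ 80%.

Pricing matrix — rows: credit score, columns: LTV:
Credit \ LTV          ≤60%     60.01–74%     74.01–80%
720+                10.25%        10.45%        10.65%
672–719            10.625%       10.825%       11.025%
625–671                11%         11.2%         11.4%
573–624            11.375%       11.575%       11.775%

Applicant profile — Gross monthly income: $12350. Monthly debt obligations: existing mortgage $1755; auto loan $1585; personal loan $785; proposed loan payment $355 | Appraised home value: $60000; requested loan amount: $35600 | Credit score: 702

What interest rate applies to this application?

10.625%

Credit score 702 ≥ 573; Total monthly debts = (1,755 + 1,585 + 785 + 355) = 4,480. Debt-to-income = 4,480/12,350 = 36.3% — meets 40% limit
LTV: 35,600 ÷ 60,000 = 59.3%, within 80% cap
Credit 702 → row 672–719; LTV 59.3% → column ≤60%. Grid cell → 10.625%.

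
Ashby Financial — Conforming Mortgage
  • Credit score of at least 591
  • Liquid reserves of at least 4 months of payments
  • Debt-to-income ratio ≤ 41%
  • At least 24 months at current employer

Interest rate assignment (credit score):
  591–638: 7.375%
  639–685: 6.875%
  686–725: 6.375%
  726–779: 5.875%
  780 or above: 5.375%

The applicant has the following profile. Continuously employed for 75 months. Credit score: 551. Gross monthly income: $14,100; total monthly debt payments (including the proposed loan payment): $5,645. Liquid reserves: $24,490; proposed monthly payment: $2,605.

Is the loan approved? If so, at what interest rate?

Credit score 551 < 591 (below minimum)
Employment 75 ≥ 24 months
Reserves: 24,490 ÷ 2,605 = 9.4 months (meets 4-month minimum)
DTI = 5,645/14,100 = 40% ≤ 41%
Not all requirements met → denied.

Denied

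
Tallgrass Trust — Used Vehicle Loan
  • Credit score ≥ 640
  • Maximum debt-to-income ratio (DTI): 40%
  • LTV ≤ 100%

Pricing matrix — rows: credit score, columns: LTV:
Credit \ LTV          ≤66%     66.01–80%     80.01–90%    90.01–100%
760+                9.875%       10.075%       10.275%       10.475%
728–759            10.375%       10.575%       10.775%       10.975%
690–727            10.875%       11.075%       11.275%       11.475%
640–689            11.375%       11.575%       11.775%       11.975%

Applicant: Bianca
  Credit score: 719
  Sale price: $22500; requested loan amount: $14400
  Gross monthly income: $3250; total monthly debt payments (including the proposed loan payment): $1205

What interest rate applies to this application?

10.875%

Credit score 719 ≥ 640; DTI: 1,205 ÷ 3,250 = 37.1%, within the 40% cap
LTV: 14,400 ÷ 22,500 = 64%, within 100% cap
Score 719 is in the 690–727 band; LTV 64% is in the ≤66% band → 10.875%.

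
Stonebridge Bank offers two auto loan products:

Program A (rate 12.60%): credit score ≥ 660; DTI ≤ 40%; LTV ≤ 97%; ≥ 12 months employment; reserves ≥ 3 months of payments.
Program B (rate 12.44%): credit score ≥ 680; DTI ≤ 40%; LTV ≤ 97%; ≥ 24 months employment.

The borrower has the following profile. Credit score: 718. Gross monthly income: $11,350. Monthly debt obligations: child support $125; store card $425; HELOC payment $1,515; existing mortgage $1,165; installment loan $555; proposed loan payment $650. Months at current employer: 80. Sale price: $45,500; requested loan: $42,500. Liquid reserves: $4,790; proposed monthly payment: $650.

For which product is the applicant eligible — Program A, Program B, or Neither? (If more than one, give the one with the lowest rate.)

Total debts = (125 + 425 + 1,515 + 1,165 + 555 + 650) = 4,435; DTI = 4,435/11,350 = 39.1%.
LTV = 42,500/45,500 = 93.4%.
Reserves = 4,790/650 = 7.4 months.
Program A: score 718 ≥ 660; DTI 39.1% ≤ 40%; LTV 93.4% ≤ 97%; employment 80 ≥ 12 mo; reserves 7.4 ≥ 3 mo → qualifies.
Program B: score 718 ≥ 680; DTI 39.1% ≤ 40%; LTV 93.4% ≤ 97%; employment 80 ≥ 24 mo → qualifies.
Qualifying: Program A, Program B. Lowest rate is 12.44% → Program B.

Program B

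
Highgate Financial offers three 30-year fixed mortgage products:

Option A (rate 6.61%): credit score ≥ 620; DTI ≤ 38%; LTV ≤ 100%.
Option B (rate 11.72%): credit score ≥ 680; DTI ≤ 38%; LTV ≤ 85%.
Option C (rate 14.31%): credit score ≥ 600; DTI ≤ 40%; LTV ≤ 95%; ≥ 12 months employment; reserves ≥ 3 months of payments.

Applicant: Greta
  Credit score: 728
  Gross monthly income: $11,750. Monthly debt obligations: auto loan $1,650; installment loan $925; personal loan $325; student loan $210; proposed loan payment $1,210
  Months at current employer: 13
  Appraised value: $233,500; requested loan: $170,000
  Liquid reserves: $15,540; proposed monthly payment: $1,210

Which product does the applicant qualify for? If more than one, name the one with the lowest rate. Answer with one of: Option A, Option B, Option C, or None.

Total debts = (1,650 + 925 + 325 + 210 + 1,210) = 4,320; DTI = 4,320/11,750 = 36.8%.
LTV = 170,000/233,500 = 72.8%.
Reserves = 15,540/1,210 = 12.8 months.
Option A: score 728 ≥ 620; DTI 36.8% ≤ 38%; LTV 72.8% ≤ 100% → qualifies.
Option B: score 728 ≥ 680; DTI 36.8% ≤ 38%; LTV 72.8% ≤ 85% → qualifies.
Option C: score 728 ≥ 600; DTI 36.8% ≤ 40%; LTV 72.8% ≤ 95%; employment 13 ≥ 12 mo; reserves 12.8 ≥ 3 mo → qualifies.
Qualifying: Option A, Option B, Option C. Lowest rate is 6.61% → Option A.

Option A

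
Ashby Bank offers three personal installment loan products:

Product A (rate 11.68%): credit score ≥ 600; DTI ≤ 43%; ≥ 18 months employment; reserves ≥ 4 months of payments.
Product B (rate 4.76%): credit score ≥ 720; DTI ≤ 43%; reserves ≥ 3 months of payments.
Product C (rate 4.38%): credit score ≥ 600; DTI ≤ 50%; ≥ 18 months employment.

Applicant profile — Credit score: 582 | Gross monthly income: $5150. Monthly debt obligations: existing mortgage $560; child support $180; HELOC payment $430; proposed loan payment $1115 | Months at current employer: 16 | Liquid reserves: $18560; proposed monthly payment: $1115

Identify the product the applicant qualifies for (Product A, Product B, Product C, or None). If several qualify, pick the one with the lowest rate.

None

Total debts = (560 + 180 + 430 + 1,115) = 2,285; DTI = 2,285/5,150 = 44.4%.
Reserves = 18,560/1,115 = 16.6 months.
Product A: score 582 < 600; DTI 44.4% > 43%; employment 16 < 18 mo; reserves 16.6 ≥ 4 mo → does not qualify.
Product B: score 582 < 720; DTI 44.4% > 43%; reserves 16.6 ≥ 3 mo → does not qualify.
Product C: score 582 < 600; DTI 44.4% ≤ 50%; employment 16 < 18 mo → does not qualify.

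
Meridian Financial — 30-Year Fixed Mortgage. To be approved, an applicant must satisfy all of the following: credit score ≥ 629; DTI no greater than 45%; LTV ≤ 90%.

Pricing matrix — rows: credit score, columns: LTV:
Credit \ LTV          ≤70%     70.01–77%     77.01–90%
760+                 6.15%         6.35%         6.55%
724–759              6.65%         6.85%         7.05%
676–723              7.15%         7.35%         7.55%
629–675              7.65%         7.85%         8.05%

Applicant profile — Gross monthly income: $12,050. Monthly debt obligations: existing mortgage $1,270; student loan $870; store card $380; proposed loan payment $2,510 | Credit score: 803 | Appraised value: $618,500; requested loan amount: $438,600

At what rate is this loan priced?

6.35%

Credit score 803 ≥ 629; Total monthly debts = (1,270 + 870 + 380 + 2,510) = 5,030. DTI: 5,030 ÷ 12,050 = 41.7%, within the 45% cap
LTV: 438,600 ÷ 618,500 = 70.9%, within 90% cap
Row: 803 falls in 760+. Column: 70.9% falls in 70.01–77%. Rate = 6.35%.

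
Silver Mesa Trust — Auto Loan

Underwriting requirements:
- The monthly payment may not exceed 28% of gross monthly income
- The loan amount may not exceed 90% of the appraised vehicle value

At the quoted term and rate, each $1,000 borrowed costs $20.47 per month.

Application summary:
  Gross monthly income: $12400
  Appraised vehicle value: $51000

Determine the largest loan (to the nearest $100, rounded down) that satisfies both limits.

$45,900

Payment cap: 28% × $12,400 = $3,472/month.
At $20.47 per $1,000, that supports 3,472/20.47 × 1,000 ≈ $169,614 → $169,600.
LTV cap: 90% × $51,000 = $45,900 → $45,900.
Binding constraint: loan-to-value.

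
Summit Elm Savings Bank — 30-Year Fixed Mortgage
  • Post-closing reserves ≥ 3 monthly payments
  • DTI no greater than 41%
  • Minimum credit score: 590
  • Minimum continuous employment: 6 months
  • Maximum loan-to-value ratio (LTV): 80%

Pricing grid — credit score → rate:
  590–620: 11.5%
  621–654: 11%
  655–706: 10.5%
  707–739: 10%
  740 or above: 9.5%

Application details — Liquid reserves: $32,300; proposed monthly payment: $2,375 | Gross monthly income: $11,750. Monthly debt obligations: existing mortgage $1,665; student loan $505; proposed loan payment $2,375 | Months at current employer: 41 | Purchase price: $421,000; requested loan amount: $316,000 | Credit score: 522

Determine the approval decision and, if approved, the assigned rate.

Denied

Credit score 522 < 590 (below minimum)
Total monthly debts = (1,665 + 505 + 2,375) = 4,545. DTI = 4,545/11,750 = 38.7% ≤ 41%
Liquid reserves cover 32,300/2,375 = 13.6 months — ≥ 3 required
Employment 41 ≥ 6 months
LTV: 316,000 ÷ 421,000 = 75.1%, within 80% cap
Not all requirements met → denied.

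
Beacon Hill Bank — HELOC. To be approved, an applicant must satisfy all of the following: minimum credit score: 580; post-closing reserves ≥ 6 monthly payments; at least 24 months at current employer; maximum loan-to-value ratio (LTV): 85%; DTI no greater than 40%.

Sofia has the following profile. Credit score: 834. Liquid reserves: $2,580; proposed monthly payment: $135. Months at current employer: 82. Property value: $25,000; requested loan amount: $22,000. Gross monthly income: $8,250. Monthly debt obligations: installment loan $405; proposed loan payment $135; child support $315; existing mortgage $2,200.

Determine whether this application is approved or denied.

Credit score 834 ≥ 580 (meets)
Reserves: 2,580 ÷ 135 = 19.1 months (meets 6-month minimum)
Employment 82 ≥ 24 months
LTV: 22,000 ÷ 25,000 = 88%, exceeds 85% cap
Total monthly debts = (405 + 135 + 315 + 2,200) = 3,055. DTI = 3,055/8,250 = 37% ≤ 40%
Fails on LTV.

Denied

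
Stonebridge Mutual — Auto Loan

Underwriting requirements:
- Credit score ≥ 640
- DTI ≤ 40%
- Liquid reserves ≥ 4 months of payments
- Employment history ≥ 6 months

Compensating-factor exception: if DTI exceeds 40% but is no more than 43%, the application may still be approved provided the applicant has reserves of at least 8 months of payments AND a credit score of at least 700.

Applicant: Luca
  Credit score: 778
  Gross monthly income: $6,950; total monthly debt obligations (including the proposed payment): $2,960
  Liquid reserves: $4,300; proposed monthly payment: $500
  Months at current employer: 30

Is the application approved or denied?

Credit score 778 ≥ 640 (meets base)
DTI: 2,960 ÷ 6,950 = 42.6%, over the 40% base limit.
Reserves: 4,300 ÷ 500 = 8.6 months (meets 4-month minimum)
Employment 30 ≥ 6 months
DTI 42.6% is within the 40%–43% exception band; checking compensating factors.
Reserves 8.6 ≥ 8 months; credit score 778 ≥ 700.
Both override conditions satisfied; DTI exception granted.

Approved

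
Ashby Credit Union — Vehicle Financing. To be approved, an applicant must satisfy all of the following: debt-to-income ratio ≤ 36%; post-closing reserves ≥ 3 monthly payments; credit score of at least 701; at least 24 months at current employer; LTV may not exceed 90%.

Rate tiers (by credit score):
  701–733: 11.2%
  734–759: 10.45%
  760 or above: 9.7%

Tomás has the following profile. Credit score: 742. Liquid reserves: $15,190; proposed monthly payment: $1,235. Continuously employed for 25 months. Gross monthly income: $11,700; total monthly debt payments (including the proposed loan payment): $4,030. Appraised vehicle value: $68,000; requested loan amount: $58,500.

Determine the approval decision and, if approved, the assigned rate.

Credit score 742 ≥ 701 (meets minimum)
DTI = 4,030/11,700 = 34.4% ≤ 36%
Employment 25 ≥ 24 months
LTV = 58,500/68,000 = 86% ≤ 90%
Liquid reserves cover 15,190/1,235 = 12.3 months — ≥ 3 required
All requirements met. Score 742 falls in the 734–759 tier → 10.45%.

Approved at 10.45%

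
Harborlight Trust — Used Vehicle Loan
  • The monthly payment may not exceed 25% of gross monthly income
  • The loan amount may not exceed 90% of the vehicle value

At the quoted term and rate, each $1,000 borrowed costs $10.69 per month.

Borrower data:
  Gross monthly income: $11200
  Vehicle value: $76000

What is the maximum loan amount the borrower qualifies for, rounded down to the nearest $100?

$68,400

Payment cap: 25% × $11,200 = $2,800/month.
At $10.69 per $1,000, that supports 2,800/10.69 × 1,000 ≈ $261,927 → $261,900.
LTV cap: 90% × $76,000 = $68,400 → $68,400.
Binding constraint: loan-to-value.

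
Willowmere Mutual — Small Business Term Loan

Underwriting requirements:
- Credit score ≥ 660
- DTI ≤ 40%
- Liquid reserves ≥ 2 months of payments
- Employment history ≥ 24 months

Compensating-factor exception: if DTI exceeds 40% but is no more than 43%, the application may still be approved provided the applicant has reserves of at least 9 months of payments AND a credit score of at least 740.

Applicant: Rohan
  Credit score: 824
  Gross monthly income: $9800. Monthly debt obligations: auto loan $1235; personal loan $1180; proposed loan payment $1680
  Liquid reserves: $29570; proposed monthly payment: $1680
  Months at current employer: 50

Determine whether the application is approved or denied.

Approved

Credit score 824 ≥ 660 (meets base)
Total debts = (1,235 + 1,180 + 1,680) = 4,095. DTI = 4,095/9,800 = 41.8% > 40% — standard DTI limit exceeded.
Reserves = 29,570/1,680 = 17.6 months ≥ 2
Employment 50 ≥ 24 months
DTI 41.8% is within the 40%–43% exception band; checking compensating factors.
Reserves 17.6 ≥ 9 months; credit score 824 ≥ 740.
Both override conditions satisfied; DTI exception granted.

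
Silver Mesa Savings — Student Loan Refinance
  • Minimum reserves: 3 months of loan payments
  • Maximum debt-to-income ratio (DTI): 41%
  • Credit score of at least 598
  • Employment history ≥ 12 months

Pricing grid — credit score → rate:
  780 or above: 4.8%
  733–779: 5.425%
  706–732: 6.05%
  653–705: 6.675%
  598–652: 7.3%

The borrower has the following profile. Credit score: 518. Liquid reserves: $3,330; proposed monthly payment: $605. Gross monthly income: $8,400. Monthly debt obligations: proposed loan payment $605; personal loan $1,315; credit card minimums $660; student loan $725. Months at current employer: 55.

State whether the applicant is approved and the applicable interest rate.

Credit score 518 < 598 (below minimum)
Employment 55 ≥ 12 months
Total monthly debts = (605 + 1,315 + 660 + 725) = 3,305. Debt-to-income = 3,305/8,400 = 39.3% — meets 41% limit
Liquid reserves cover 3,330/605 = 5.5 months — ≥ 3 required
Not all requirements met → denied.

Denied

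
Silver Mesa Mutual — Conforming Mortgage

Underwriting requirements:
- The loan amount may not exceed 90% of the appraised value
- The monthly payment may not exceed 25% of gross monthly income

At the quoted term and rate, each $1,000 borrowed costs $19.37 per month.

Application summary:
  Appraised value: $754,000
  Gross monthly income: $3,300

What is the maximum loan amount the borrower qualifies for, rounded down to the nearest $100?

$42,500

Payment cap: 25% × $3,300 = $825/month.
At $19.37 per $1,000, that supports 825/19.37 × 1,000 ≈ $42,591 → $42,500.
LTV cap: 90% × $754,000 = $678,600 → $678,600.
Binding constraint: payment-to-income.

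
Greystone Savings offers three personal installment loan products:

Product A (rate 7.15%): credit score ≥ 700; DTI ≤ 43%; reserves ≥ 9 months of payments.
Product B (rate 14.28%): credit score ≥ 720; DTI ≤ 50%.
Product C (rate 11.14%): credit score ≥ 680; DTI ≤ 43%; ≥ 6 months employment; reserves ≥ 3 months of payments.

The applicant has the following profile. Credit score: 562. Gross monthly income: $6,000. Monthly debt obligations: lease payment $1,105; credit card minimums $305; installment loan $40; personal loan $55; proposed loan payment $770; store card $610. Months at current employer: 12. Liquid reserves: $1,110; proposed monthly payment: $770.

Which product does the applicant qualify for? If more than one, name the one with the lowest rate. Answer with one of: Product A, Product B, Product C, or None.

None

Total debts = (1,105 + 305 + 40 + 55 + 770 + 610) = 2,885; DTI = 2,885/6,000 = 48.1%.
Reserves = 1,110/770 = 1.4 months.
Product A: score 562 < 700; DTI 48.1% > 43%; reserves 1.4 < 9 mo → does not qualify.
Product B: score 562 < 720; DTI 48.1% ≤ 50% → does not qualify.
Product C: score 562 < 680; DTI 48.1% > 43%; employment 12 ≥ 6 mo; reserves 1.4 < 3 mo → does not qualify.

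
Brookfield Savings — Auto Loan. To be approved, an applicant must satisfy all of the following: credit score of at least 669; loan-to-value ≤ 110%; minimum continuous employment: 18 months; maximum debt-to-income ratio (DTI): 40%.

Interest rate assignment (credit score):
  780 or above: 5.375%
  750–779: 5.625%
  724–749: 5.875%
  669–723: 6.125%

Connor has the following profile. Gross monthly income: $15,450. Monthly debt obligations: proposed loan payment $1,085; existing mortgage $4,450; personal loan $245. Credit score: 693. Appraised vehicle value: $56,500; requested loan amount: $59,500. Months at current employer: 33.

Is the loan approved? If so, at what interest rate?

Credit score 693 ≥ 669 (meets minimum)
Employment 33 ≥ 18 months
Loan-to-value = 59,500/56,500 = 105.3% — pass (110% max)
Total monthly debts = (1,085 + 4,450 + 245) = 5,780. Debt-to-income = 5,780/15,450 = 37.4% — meets 40% limit
All requirements met. Score 693 falls in the 669–723 tier → 6.125%.

Approved at 6.125%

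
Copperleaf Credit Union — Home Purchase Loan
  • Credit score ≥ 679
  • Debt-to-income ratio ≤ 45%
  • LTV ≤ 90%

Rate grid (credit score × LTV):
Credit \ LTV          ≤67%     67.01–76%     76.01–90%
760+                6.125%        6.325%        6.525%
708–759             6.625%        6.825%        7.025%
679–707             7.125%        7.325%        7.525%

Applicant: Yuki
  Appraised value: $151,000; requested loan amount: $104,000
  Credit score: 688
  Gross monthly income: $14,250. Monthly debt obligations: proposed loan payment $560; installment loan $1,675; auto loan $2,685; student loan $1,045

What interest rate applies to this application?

Credit score 688 ≥ 679; Total monthly debts = (560 + 1,675 + 2,685 + 1,045) = 5,965. Debt-to-income = 5,965/14,250 = 41.9% — meets 45% limit
Loan-to-value = 104,000/151,000 = 68.9% — pass (90% max)
Score 688 is in the 679–707 band; LTV 68.9% is in the 67.01–76% band → 7.325%.

7.325%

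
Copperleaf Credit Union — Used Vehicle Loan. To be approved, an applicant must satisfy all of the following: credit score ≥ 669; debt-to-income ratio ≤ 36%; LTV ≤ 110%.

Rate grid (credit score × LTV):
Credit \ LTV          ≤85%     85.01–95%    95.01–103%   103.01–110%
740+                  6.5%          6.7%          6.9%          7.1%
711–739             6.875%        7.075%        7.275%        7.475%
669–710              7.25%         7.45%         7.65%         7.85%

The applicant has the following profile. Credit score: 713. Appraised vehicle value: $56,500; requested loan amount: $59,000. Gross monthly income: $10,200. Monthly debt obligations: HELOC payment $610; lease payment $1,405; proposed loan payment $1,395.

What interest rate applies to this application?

Credit score 713 ≥ 669; Total monthly debts = (610 + 1,405 + 1,395) = 3,410. Debt-to-income = 3,410/10,200 = 33.4% — meets 36% limit
LTV = 59,000/56,500 = 104.4% ≤ 110%
Row: 713 falls in 711–739. Column: 104.4% falls in 103.01–110%. Rate = 7.475%.

7.475%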